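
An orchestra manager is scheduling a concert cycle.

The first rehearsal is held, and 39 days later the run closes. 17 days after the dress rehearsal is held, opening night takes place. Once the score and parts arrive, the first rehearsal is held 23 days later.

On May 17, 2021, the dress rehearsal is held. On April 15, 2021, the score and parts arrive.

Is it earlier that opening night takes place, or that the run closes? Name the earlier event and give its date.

Opening night takes place — June 3, 2021

The dress rehearsal is held: May 17, 2021.
Opening night takes place: May 17, 2021 + 17 days = Jun 3, 2021.
The score and parts arrive: Apr 15, 2021.
The first rehearsal is held: Apr 15, 2021 + 23 days = May 8, 2021.
The run closes: May 8, 2021 + 39 days = Jun 16, 2021.
Comparing: opening night takes place on Jun 3, 2021 vs the run closes on Jun 16, 2021. Earlier: opening night takes place.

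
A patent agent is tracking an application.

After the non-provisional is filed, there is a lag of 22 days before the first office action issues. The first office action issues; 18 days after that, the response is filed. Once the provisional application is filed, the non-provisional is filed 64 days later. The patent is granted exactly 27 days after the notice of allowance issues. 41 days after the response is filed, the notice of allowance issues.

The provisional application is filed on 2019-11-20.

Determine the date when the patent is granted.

2020-05-10

The provisional application is filed: Nov 20, 2019.
The non-provisional is filed: Nov 20, 2019 + 64 days = Jan 23, 2020.
The first office action issues: Jan 23, 2020 + 22 days = Feb 14, 2020.
The response is filed: Feb 14, 2020 + 18 days = Mar 3, 2020.
The notice of allowance issues: Mar 3, 2020 + 41 days = Apr 13, 2020.
The patent is granted: Apr 13, 2020 + 27 days = May 10, 2020.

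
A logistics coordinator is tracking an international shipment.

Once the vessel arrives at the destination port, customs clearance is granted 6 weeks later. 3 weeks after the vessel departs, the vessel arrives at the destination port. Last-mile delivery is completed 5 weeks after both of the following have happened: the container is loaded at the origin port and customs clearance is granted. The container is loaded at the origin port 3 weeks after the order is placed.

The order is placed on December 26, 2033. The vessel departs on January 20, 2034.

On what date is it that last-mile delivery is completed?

The order is placed: Dec 26, 2033.
The container is loaded at the origin port: Dec 26, 2033 + 3 weeks = Jan 16, 2034.
The vessel departs: Jan 20, 2034.
The vessel arrives at the destination port: Jan 20, 2034 + 3 weeks = Feb 10, 2034.
Customs clearance is granted: Feb 10, 2034 + 6 weeks = Mar 24, 2034.
Both prerequisites met — the container is loaded at the origin port (Jan 16, 2034), customs clearance is granted (Mar 24, 2034); the later is Mar 24, 2034.
Last-mile delivery is completed: Mar 24, 2034 + 5 weeks = Apr 28, 2034.

April 28, 2034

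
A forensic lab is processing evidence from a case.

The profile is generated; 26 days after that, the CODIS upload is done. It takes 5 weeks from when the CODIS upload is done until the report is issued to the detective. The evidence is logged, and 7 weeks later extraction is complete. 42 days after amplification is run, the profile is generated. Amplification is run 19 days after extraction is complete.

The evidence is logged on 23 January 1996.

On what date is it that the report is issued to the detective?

The evidence is logged: Jan 23, 1996.
Extraction is complete: Jan 23, 1996 + 7 weeks = Mar 12, 1996.
Amplification is run: Mar 12, 1996 + 19 days = Mar 31, 1996.
The profile is generated: Mar 31, 1996 + 42 days = May 12, 1996.
The CODIS upload is done: May 12, 1996 + 26 days = Jun 7, 1996.
The report is issued to the detective: Jun 7, 1996 + 5 weeks = Jul 12, 1996.

12 July 1996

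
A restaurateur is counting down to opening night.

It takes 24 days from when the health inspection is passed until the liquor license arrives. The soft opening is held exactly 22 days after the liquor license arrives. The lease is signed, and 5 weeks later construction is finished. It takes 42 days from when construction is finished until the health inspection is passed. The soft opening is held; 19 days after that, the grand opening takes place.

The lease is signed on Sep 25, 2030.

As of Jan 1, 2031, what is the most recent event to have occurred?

The health inspection is passed

The lease is signed: Sep 25, 2030.
Construction is finished: Sep 25, 2030 + 5 weeks = Oct 30, 2030.
The health inspection is passed: Oct 30, 2030 + 42 days = Dec 11, 2030.
The liquor license arrives: Dec 11, 2030 + 24 days = Jan 4, 2031.
The soft opening is held: Jan 4, 2031 + 22 days = Jan 26, 2031.
The grand opening takes place: Jan 26, 2031 + 19 days = Feb 14, 2031.
Jan 1, 2031 falls between when the health inspection is passed (Dec 11, 2030) and when the liquor license arrives (Jan 4, 2031).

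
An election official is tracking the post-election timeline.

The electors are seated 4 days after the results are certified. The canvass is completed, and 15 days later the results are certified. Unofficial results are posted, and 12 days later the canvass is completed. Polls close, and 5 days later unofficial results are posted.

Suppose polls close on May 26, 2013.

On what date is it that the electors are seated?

Polls close: May 26, 2013.
Unofficial results are posted: May 26, 2013 + 5 days = May 31, 2013.
The canvass is completed: May 31, 2013 + 12 days = Jun 12, 2013.
The results are certified: Jun 12, 2013 + 15 days = Jun 27, 2013.
The electors are seated: Jun 27, 2013 + 4 days = Jul 1, 2013.

July 1, 2013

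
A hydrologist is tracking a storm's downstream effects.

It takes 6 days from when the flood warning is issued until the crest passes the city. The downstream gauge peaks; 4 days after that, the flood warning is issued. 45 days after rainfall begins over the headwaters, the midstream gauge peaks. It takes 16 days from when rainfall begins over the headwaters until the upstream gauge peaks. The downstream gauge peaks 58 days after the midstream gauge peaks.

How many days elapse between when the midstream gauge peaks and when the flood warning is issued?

Causal path: the midstream gauge peaks → the downstream gauge peaks → the flood warning is issued.
Total delay along the path: 58 + 4 = 62 days.

62 days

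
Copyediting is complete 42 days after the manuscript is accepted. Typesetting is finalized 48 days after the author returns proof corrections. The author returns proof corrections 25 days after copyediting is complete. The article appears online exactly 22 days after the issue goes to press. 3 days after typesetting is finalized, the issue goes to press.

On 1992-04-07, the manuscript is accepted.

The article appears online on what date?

The manuscript is accepted: Apr 7, 1992.
Copyediting is complete: Apr 7, 1992 + 42 days = May 19, 1992.
The author returns proof corrections: May 19, 1992 + 25 days = Jun 13, 1992.
Typesetting is finalized: Jun 13, 1992 + 48 days = Jul 31, 1992.
The issue goes to press: Jul 31, 1992 + 3 days = Aug 3, 1992.
The article appears online: Aug 3, 1992 + 22 days = Aug 25, 1992.

1992-08-25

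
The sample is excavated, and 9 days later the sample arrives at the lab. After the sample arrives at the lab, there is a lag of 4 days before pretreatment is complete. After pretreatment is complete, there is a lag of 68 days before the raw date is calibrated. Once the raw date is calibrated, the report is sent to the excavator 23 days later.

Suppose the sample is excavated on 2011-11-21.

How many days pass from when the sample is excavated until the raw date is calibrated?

Causal path: the sample is excavated → the sample arrives at the lab → pretreatment is complete → the raw date is calibrated.
Total delay along the path: 9 + 4 + 68 = 81 days.

81 days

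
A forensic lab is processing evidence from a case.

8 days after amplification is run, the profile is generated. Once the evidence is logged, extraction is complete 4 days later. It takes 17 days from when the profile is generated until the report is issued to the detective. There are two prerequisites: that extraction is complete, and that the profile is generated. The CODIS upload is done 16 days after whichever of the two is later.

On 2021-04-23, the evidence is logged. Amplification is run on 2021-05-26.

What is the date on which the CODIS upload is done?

2021-06-19

The evidence is logged: Apr 23, 2021.
Extraction is complete: Apr 23, 2021 + 4 days = Apr 27, 2021.
Amplification is run: May 26, 2021.
The profile is generated: May 26, 2021 + 8 days = Jun 3, 2021.
Both prerequisites met — extraction is complete (Apr 27, 2021), the profile is generated (Jun 3, 2021); the later is Jun 3, 2021.
The CODIS upload is done: Jun 3, 2021 + 16 days = Jun 19, 2021.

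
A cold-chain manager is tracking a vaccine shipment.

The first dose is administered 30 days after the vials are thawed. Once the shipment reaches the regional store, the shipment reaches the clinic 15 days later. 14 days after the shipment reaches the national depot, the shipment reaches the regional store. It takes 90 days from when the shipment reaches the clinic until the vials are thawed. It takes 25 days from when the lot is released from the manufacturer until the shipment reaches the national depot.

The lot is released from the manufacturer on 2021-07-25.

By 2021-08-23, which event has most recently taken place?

The lot is released from the manufacturer: Jul 25, 2021.
The shipment reaches the national depot: Jul 25, 2021 + 25 days = Aug 19, 2021.
The shipment reaches the regional store: Aug 19, 2021 + 14 days = Sep 2, 2021.
The shipment reaches the clinic: Sep 2, 2021 + 15 days = Sep 17, 2021.
The vials are thawed: Sep 17, 2021 + 90 days = Dec 16, 2021.
The first dose is administered: Dec 16, 2021 + 30 days = Jan 15, 2022.
Aug 23, 2021 falls between when the shipment reaches the national depot (Aug 19, 2021) and when the shipment reaches the regional store (Sep 2, 2021).

The shipment reaches the national depot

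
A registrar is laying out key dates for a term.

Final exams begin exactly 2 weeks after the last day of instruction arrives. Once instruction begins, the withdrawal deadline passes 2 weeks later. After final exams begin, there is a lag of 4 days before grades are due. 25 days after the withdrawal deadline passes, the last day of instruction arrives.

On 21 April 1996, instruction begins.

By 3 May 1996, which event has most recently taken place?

Instruction begins

Instruction begins: Apr 21, 1996.
The withdrawal deadline passes: Apr 21, 1996 + 2 weeks = May 5, 1996.
The last day of instruction arrives: May 5, 1996 + 25 days = May 30, 1996.
Final exams begin: May 30, 1996 + 2 weeks = Jun 13, 1996.
Grades are due: Jun 13, 1996 + 4 days = Jun 17, 1996.
May 3, 1996 falls between when instruction begins (Apr 21, 1996) and when the withdrawal deadline passes (May 5, 1996).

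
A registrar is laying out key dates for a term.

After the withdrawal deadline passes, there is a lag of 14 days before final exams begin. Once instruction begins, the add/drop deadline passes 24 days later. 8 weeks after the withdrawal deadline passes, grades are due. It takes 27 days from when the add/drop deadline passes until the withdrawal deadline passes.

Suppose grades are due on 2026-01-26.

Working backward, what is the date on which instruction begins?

Grades are due: Jan 26, 2026.
The withdrawal deadline passes: Jan 26, 2026 − 8 weeks = Dec 1, 2025.
The add/drop deadline passes: Dec 1, 2025 − 27 days = Nov 4, 2025.
Instruction begins: Nov 4, 2025 − 24 days = Oct 11, 2025.

2025-10-11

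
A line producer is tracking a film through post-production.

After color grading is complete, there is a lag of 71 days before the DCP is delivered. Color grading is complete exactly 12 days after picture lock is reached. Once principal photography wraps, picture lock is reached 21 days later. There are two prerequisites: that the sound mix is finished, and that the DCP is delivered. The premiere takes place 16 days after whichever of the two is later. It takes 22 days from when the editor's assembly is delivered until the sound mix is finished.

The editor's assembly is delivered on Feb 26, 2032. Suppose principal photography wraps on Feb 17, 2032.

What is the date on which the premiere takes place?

The editor's assembly is delivered: Feb 26, 2032.
The sound mix is finished: Feb 26, 2032 + 22 days = Mar 19, 2032.
Principal photography wraps: Feb 17, 2032.
Picture lock is reached: Feb 17, 2032 + 21 days = Mar 9, 2032.
Color grading is complete: Mar 9, 2032 + 12 days = Mar 21, 2032.
The DCP is delivered: Mar 21, 2032 + 71 days = May 31, 2032.
Both prerequisites met — the sound mix is finished (Mar 19, 2032), the DCP is delivered (May 31, 2032); the later is May 31, 2032.
The premiere takes place: May 31, 2032 + 16 days = Jun 16, 2032.

Jun 16, 2032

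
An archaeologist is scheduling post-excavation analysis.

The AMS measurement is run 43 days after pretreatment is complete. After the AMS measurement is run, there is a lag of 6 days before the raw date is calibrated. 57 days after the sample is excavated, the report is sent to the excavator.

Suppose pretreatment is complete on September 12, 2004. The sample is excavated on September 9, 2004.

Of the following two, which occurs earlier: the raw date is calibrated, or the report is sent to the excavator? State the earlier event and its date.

The raw date is calibrated — October 31, 2004

Pretreatment is complete: Sep 12, 2004.
The AMS measurement is run: Sep 12, 2004 + 43 days = Oct 25, 2004.
The raw date is calibrated: Oct 25, 2004 + 6 days = Oct 31, 2004.
The sample is excavated: Sep 9, 2004.
The report is sent to the excavator: Sep 9, 2004 + 57 days = Nov 5, 2004.
Comparing: the raw date is calibrated on Oct 31, 2004 vs the report is sent to the excavator on Nov 5, 2004. Earlier: the raw date is calibrated.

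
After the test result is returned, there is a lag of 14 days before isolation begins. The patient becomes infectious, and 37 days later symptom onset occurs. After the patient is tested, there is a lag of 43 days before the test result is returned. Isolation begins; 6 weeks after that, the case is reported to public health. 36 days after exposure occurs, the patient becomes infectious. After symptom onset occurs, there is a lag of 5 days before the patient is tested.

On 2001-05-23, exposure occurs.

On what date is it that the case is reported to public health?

2001-11-16

Exposure occurs: May 23, 2001.
The patient becomes infectious: May 23, 2001 + 36 days = Jun 28, 2001.
Symptom onset occurs: Jun 28, 2001 + 37 days = Aug 4, 2001.
The patient is tested: Aug 4, 2001 + 5 days = Aug 9, 2001.
The test result is returned: Aug 9, 2001 + 43 days = Sep 21, 2001.
Isolation begins: Sep 21, 2001 + 14 days = Oct 5, 2001.
The case is reported to public health: Oct 5, 2001 + 6 weeks = Nov 16, 2001.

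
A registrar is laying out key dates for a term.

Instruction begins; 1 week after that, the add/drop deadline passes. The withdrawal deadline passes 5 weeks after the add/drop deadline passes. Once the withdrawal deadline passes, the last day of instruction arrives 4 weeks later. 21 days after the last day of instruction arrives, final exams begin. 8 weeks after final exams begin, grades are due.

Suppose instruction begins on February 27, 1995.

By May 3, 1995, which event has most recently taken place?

The withdrawal deadline passes

Instruction begins: Feb 27, 1995.
The add/drop deadline passes: Feb 27, 1995 + 1 week = Mar 6, 1995.
The withdrawal deadline passes: Mar 6, 1995 + 5 weeks = Apr 10, 1995.
The last day of instruction arrives: Apr 10, 1995 + 4 weeks = May 8, 1995.
Final exams begin: May 8, 1995 + 21 days = May 29, 1995.
Grades are due: May 29, 1995 + 8 weeks = Jul 24, 1995.
May 3, 1995 falls between when the withdrawal deadline passes (Apr 10, 1995) and when the last day of instruction arrives (May 8, 1995).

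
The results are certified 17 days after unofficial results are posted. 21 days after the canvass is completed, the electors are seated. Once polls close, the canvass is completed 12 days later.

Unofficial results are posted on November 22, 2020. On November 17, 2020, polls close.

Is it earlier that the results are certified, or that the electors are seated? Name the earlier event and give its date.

Unofficial results are posted: Nov 22, 2020.
The results are certified: Nov 22, 2020 + 17 days = Dec 9, 2020.
Polls close: Nov 17, 2020.
The canvass is completed: Nov 17, 2020 + 12 days = Nov 29, 2020.
The electors are seated: Nov 29, 2020 + 21 days = Dec 20, 2020.
Comparing: the results are certified on Dec 9, 2020 vs the electors are seated on Dec 20, 2020. Earlier: the results are certified.

The results are certified — December 9, 2020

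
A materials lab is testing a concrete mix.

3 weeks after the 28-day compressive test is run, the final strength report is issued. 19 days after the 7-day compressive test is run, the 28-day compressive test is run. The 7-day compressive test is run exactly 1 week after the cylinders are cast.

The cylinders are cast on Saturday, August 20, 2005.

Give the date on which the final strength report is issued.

Thursday, October 6, 2005

The cylinders are cast: Aug 20, 2005.
The 7-day compressive test is run: Aug 20, 2005 + 1 week = Aug 27, 2005.
The 28-day compressive test is run: Aug 27, 2005 + 19 days = Sep 15, 2005.
The final strength report is issued: Sep 15, 2005 + 3 weeks = Oct 6, 2005.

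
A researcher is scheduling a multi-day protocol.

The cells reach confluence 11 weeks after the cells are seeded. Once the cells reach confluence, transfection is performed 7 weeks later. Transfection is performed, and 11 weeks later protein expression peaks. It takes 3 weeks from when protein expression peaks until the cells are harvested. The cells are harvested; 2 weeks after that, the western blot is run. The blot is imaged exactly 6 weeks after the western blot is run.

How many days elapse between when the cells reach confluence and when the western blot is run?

161 days

Causal path: the cells reach confluence → transfection is performed → protein expression peaks → the cells are harvested → the western blot is run.
Total delay along the path: 7 + 11 + 3 + 2 weeks = 23 weeks = 161 days.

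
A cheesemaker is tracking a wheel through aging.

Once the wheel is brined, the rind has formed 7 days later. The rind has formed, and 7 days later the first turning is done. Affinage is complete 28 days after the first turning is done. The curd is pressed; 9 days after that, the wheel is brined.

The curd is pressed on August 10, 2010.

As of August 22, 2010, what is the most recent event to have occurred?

The curd is pressed: Aug 10, 2010.
The wheel is brined: Aug 10, 2010 + 9 days = Aug 19, 2010.
The rind has formed: Aug 19, 2010 + 7 days = Aug 26, 2010.
The first turning is done: Aug 26, 2010 + 7 days = Sep 2, 2010.
Affinage is complete: Sep 2, 2010 + 28 days = Sep 30, 2010.
Aug 22, 2010 falls between when the wheel is brined (Aug 19, 2010) and when the rind has formed (Aug 26, 2010).

The wheel is brined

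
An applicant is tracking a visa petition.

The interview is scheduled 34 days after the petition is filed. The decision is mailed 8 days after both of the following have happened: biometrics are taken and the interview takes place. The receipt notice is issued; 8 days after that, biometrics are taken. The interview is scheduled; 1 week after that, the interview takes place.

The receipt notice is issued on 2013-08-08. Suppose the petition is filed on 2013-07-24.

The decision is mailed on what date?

2013-09-11

The receipt notice is issued: Aug 8, 2013.
Biometrics are taken: Aug 8, 2013 + 8 days = Aug 16, 2013.
The petition is filed: Jul 24, 2013.
The interview is scheduled: Jul 24, 2013 + 34 days = Aug 27, 2013.
The interview takes place: Aug 27, 2013 + 1 week = Sep 3, 2013.
Both prerequisites met — biometrics are taken (Aug 16, 2013), the interview takes place (Sep 3, 2013); the later is Sep 3, 2013.
The decision is mailed: Sep 3, 2013 + 8 days = Sep 11, 2013.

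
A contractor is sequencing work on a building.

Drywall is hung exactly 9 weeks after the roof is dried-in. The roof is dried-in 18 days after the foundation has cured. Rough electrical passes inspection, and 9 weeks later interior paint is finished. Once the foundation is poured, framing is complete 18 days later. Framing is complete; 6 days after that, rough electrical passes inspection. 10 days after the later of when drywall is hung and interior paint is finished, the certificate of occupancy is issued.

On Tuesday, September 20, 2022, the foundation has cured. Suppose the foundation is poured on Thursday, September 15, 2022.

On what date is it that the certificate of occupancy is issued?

The foundation has cured: Sep 20, 2022.
The roof is dried-in: Sep 20, 2022 + 18 days = Oct 8, 2022.
Drywall is hung: Oct 8, 2022 + 9 weeks = Dec 10, 2022.
The foundation is poured: Sep 15, 2022.
Framing is complete: Sep 15, 2022 + 18 days = Oct 3, 2022.
Rough electrical passes inspection: Oct 3, 2022 + 6 days = Oct 9, 2022.
Interior paint is finished: Oct 9, 2022 + 9 weeks = Dec 11, 2022.
Both prerequisites met — drywall is hung (Dec 10, 2022), interior paint is finished (Dec 11, 2022); the later is Dec 11, 2022.
The certificate of occupancy is issued: Dec 11, 2022 + 10 days = Dec 21, 2022.

Wednesday, December 21, 2022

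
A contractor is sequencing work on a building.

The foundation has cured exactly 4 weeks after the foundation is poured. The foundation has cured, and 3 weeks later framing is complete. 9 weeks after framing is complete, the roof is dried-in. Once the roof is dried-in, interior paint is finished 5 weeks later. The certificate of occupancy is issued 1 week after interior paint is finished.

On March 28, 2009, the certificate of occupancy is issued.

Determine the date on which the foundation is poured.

October 25, 2008

The certificate of occupancy is issued: Mar 28, 2009.
Interior paint is finished: Mar 28, 2009 − 1 week = Mar 21, 2009.
The roof is dried-in: Mar 21, 2009 − 5 weeks = Feb 14, 2009.
Framing is complete: Feb 14, 2009 − 9 weeks = Dec 13, 2008.
The foundation has cured: Dec 13, 2008 − 3 weeks = Nov 22, 2008.
The foundation is poured: Nov 22, 2008 − 4 weeks = Oct 25, 2008.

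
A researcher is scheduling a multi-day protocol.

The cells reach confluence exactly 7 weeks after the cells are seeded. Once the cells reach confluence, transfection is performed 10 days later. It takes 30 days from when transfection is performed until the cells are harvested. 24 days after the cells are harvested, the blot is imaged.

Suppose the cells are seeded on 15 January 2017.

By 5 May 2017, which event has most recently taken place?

The cells are seeded: Jan 15, 2017.
The cells reach confluence: Jan 15, 2017 + 7 weeks = Mar 5, 2017.
Transfection is performed: Mar 5, 2017 + 10 days = Mar 15, 2017.
The cells are harvested: Mar 15, 2017 + 30 days = Apr 14, 2017.
The blot is imaged: Apr 14, 2017 + 24 days = May 8, 2017.
May 5, 2017 falls between when the cells are harvested (Apr 14, 2017) and when the blot is imaged (May 8, 2017).

The cells are harvested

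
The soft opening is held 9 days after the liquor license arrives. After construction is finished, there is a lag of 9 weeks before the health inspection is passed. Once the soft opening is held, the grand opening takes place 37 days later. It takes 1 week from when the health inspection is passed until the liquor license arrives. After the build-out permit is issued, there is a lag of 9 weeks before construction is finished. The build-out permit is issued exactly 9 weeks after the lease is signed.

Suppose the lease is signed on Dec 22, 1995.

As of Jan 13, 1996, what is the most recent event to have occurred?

The lease is signed: Dec 22, 1995.
The build-out permit is issued: Dec 22, 1995 + 9 weeks = Feb 23, 1996.
Construction is finished: Feb 23, 1996 + 9 weeks = Apr 26, 1996.
The health inspection is passed: Apr 26, 1996 + 9 weeks = Jun 28, 1996.
The liquor license arrives: Jun 28, 1996 + 1 week = Jul 5, 1996.
The soft opening is held: Jul 5, 1996 + 9 days = Jul 14, 1996.
The grand opening takes place: Jul 14, 1996 + 37 days = Aug 20, 1996.
Jan 13, 1996 falls between when the lease is signed (Dec 22, 1995) and when the build-out permit is issued (Feb 23, 1996).

The lease is signed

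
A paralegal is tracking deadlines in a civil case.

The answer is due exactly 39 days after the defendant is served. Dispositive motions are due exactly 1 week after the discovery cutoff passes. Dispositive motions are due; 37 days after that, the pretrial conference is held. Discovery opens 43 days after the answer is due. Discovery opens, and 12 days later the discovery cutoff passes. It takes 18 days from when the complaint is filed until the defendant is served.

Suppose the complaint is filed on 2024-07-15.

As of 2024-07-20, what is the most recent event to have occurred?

The complaint is filed

The complaint is filed: Jul 15, 2024.
The defendant is served: Jul 15, 2024 + 18 days = Aug 2, 2024.
The answer is due: Aug 2, 2024 + 39 days = Sep 10, 2024.
Discovery opens: Sep 10, 2024 + 43 days = Oct 23, 2024.
The discovery cutoff passes: Oct 23, 2024 + 12 days = Nov 4, 2024.
Dispositive motions are due: Nov 4, 2024 + 1 week = Nov 11, 2024.
The pretrial conference is held: Nov 11, 2024 + 37 days = Dec 18, 2024.
Jul 20, 2024 falls between when the complaint is filed (Jul 15, 2024) and when the defendant is served (Aug 2, 2024).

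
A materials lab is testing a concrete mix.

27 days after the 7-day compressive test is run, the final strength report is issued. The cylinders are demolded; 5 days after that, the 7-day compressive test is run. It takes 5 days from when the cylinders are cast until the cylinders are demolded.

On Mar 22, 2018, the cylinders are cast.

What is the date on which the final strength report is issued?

Apr 28, 2018

The cylinders are cast: Mar 22, 2018.
The cylinders are demolded: Mar 22, 2018 + 5 days = Mar 27, 2018.
The 7-day compressive test is run: Mar 27, 2018 + 5 days = Apr 1, 2018.
The final strength report is issued: Apr 1, 2018 + 27 days = Apr 28, 2018.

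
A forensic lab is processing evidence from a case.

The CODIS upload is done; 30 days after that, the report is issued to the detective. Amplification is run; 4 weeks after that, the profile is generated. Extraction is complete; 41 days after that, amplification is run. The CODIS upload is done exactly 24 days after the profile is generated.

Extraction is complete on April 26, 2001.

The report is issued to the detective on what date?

Extraction is complete: Apr 26, 2001.
Amplification is run: Apr 26, 2001 + 41 days = Jun 6, 2001.
The profile is generated: Jun 6, 2001 + 4 weeks = Jul 4, 2001.
The CODIS upload is done: Jul 4, 2001 + 24 days = Jul 28, 2001.
The report is issued to the detective: Jul 28, 2001 + 30 days = Aug 27, 2001.

August 27, 2001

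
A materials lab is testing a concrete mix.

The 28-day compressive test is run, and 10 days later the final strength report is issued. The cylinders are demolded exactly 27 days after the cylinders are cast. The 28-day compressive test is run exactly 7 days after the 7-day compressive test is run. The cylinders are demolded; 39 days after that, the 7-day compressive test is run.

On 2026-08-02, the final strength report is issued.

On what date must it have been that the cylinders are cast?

The final strength report is issued: Aug 2, 2026.
The 28-day compressive test is run: Aug 2, 2026 − 10 days = Jul 23, 2026.
The 7-day compressive test is run: Jul 23, 2026 − 7 days = Jul 16, 2026.
The cylinders are demolded: Jul 16, 2026 − 39 days = Jun 7, 2026.
The cylinders are cast: Jun 7, 2026 − 27 days = May 11, 2026.

2026-05-11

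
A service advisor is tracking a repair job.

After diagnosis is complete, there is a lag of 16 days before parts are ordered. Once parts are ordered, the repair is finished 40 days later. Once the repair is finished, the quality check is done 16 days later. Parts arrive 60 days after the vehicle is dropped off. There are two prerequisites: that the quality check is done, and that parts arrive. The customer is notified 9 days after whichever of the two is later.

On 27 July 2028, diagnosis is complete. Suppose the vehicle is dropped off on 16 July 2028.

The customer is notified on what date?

Diagnosis is complete: Jul 27, 2028.
Parts are ordered: Jul 27, 2028 + 16 days = Aug 12, 2028.
The repair is finished: Aug 12, 2028 + 40 days = Sep 21, 2028.
The quality check is done: Sep 21, 2028 + 16 days = Oct 7, 2028.
The vehicle is dropped off: Jul 16, 2028.
Parts arrive: Jul 16, 2028 + 60 days = Sep 14, 2028.
Both prerequisites met — the quality check is done (Oct 7, 2028), parts arrive (Sep 14, 2028); the later is Oct 7, 2028.
The customer is notified: Oct 7, 2028 + 9 days = Oct 16, 2028.

16 October 2028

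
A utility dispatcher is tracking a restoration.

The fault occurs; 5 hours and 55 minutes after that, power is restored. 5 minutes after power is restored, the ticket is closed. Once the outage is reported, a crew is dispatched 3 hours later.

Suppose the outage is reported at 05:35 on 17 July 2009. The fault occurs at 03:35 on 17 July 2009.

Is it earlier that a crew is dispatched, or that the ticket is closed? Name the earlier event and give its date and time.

The outage is reported: 05:35 Jul 17, 2009.
A crew is dispatched: 05:35 Jul 17, 2009 + 3h = 08:35 Jul 17, 2009.
The fault occurs: 03:35 Jul 17, 2009.
Power is restored: 03:35 Jul 17, 2009 + 5h55m = 09:30 Jul 17, 2009.
The ticket is closed: 09:30 Jul 17, 2009 + 5m = 09:35 Jul 17, 2009.
Comparing: a crew is dispatched at 08:35 Jul 17, 2009 vs the ticket is closed at 09:35 Jul 17, 2009. Earlier: a crew is dispatched.

A crew is dispatched — 08:35 on 17 July 2009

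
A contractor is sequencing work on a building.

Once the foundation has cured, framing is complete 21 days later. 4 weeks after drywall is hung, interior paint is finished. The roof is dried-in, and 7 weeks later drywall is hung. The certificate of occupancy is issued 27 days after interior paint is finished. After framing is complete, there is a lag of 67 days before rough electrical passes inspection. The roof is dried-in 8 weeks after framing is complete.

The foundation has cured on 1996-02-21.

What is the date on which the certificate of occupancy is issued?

The foundation has cured: Feb 21, 1996.
Framing is complete: Feb 21, 1996 + 21 days = Mar 13, 1996.
The roof is dried-in: Mar 13, 1996 + 8 weeks = May 8, 1996.
Drywall is hung: May 8, 1996 + 7 weeks = Jun 26, 1996.
Interior paint is finished: Jun 26, 1996 + 4 weeks = Jul 24, 1996.
The certificate of occupancy is issued: Jul 24, 1996 + 27 days = Aug 20, 1996.

1996-08-20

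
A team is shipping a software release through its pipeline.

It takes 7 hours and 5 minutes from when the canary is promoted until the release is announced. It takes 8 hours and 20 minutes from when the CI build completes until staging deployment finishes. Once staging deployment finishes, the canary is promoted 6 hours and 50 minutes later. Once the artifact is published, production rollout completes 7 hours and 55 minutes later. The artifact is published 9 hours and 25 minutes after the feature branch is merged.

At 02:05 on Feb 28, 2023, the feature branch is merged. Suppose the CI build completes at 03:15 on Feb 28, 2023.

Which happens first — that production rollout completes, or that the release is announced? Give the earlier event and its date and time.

Production rollout completes — 19:25 on Feb 28, 2023

The feature branch is merged: 02:05 Feb 28, 2023.
The artifact is published: 02:05 Feb 28, 2023 + 9h25m = 11:30 Feb 28, 2023.
Production rollout completes: 11:30 Feb 28, 2023 + 7h55m = 19:25 Feb 28, 2023.
The CI build completes: 03:15 Feb 28, 2023.
Staging deployment finishes: 03:15 Feb 28, 2023 + 8h20m = 11:35 Feb 28, 2023.
The canary is promoted: 11:35 Feb 28, 2023 + 6h50m = 18:25 Feb 28, 2023.
The release is announced: 18:25 Feb 28, 2023 + 7h05m = 01:30 Mar 1, 2023.
Comparing: production rollout completes at 19:25 Feb 28, 2023 vs the release is announced at 01:30 Mar 1, 2023. Earlier: production rollout completes.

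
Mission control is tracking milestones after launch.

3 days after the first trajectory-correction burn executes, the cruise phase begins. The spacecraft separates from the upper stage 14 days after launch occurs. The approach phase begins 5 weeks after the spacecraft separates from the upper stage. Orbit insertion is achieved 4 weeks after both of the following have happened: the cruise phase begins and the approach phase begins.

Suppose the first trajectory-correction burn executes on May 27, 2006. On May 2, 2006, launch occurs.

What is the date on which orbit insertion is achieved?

Jul 18, 2006

The first trajectory-correction burn executes: May 27, 2006.
The cruise phase begins: May 27, 2006 + 3 days = May 30, 2006.
Launch occurs: May 2, 2006.
The spacecraft separates from the upper stage: May 2, 2006 + 14 days = May 16, 2006.
The approach phase begins: May 16, 2006 + 5 weeks = Jun 20, 2006.
Both prerequisites met — the cruise phase begins (May 30, 2006), the approach phase begins (Jun 20, 2006); the later is Jun 20, 2006.
Orbit insertion is achieved: Jun 20, 2006 + 4 weeks = Jul 18, 2006.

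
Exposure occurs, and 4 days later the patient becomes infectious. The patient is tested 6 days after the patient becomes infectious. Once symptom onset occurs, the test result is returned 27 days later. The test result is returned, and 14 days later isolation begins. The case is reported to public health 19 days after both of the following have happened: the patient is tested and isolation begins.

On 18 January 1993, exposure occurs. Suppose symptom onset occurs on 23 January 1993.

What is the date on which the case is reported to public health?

24 March 1993

Exposure occurs: Jan 18, 1993.
The patient becomes infectious: Jan 18, 1993 + 4 days = Jan 22, 1993.
The patient is tested: Jan 22, 1993 + 6 days = Jan 28, 1993.
Symptom onset occurs: Jan 23, 1993.
The test result is returned: Jan 23, 1993 + 27 days = Feb 19, 1993.
Isolation begins: Feb 19, 1993 + 14 days = Mar 5, 1993.
Both prerequisites met — the patient is tested (Jan 28, 1993), isolation begins (Mar 5, 1993); the later is Mar 5, 1993.
The case is reported to public health: Mar 5, 1993 + 19 days = Mar 24, 1993.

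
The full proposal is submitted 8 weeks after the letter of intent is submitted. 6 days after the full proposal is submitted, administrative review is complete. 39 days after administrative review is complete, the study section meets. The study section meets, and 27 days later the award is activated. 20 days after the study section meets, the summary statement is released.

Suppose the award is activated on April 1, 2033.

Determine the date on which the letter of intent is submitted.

November 24, 2032

The award is activated: Apr 1, 2033.
The study section meets: Apr 1, 2033 − 27 days = Mar 5, 2033.
Administrative review is complete: Mar 5, 2033 − 39 days = Jan 25, 2033.
The full proposal is submitted: Jan 25, 2033 − 6 days = Jan 19, 2033.
The letter of intent is submitted: Jan 19, 2033 − 8 weeks = Nov 24, 2032.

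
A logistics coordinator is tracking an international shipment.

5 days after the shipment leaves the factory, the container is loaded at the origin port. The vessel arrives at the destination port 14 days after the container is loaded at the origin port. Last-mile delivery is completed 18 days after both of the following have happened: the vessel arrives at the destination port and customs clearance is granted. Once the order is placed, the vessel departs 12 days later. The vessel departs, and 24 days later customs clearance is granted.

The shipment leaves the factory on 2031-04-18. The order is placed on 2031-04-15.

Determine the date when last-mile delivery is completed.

The shipment leaves the factory: Apr 18, 2031.
The container is loaded at the origin port: Apr 18, 2031 + 5 days = Apr 23, 2031.
The vessel arrives at the destination port: Apr 23, 2031 + 14 days = May 7, 2031.
The order is placed: Apr 15, 2031.
The vessel departs: Apr 15, 2031 + 12 days = Apr 27, 2031.
Customs clearance is granted: Apr 27, 2031 + 24 days = May 21, 2031.
Both prerequisites met — the vessel arrives at the destination port (May 7, 2031), customs clearance is granted (May 21, 2031); the later is May 21, 2031.
Last-mile delivery is completed: May 21, 2031 + 18 days = Jun 8, 2031.

2031-06-08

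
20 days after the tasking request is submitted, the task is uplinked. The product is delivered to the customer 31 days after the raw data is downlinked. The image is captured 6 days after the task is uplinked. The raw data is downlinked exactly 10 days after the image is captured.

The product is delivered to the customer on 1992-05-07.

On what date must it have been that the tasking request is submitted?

The product is delivered to the customer: May 7, 1992.
The raw data is downlinked: May 7, 1992 − 31 days = Apr 6, 1992.
The image is captured: Apr 6, 1992 − 10 days = Mar 27, 1992.
The task is uplinked: Mar 27, 1992 − 6 days = Mar 21, 1992.
The tasking request is submitted: Mar 21, 1992 − 20 days = Mar 1, 1992.

1992-03-01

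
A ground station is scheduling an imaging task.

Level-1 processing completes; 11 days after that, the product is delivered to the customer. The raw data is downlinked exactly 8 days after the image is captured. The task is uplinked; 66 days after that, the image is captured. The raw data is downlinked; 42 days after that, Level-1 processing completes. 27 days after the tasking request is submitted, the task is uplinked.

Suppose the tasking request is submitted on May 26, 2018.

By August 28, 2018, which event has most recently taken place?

The tasking request is submitted: May 26, 2018.
The task is uplinked: May 26, 2018 + 27 days = Jun 22, 2018.
The image is captured: Jun 22, 2018 + 66 days = Aug 27, 2018.
The raw data is downlinked: Aug 27, 2018 + 8 days = Sep 4, 2018.
Level-1 processing completes: Sep 4, 2018 + 42 days = Oct 16, 2018.
The product is delivered to the customer: Oct 16, 2018 + 11 days = Oct 27, 2018.
Aug 28, 2018 falls between when the image is captured (Aug 27, 2018) and when the raw data is downlinked (Sep 4, 2018).

The image is captured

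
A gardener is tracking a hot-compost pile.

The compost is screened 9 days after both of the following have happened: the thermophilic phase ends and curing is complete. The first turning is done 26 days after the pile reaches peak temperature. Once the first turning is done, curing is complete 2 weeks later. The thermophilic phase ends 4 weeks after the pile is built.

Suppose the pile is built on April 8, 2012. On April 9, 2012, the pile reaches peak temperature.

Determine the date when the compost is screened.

The pile is built: Apr 8, 2012.
The thermophilic phase ends: Apr 8, 2012 + 4 weeks = May 6, 2012.
The pile reaches peak temperature: Apr 9, 2012.
The first turning is done: Apr 9, 2012 + 26 days = May 5, 2012.
Curing is complete: May 5, 2012 + 2 weeks = May 19, 2012.
Both prerequisites met — the thermophilic phase ends (May 6, 2012), curing is complete (May 19, 2012); the later is May 19, 2012.
The compost is screened: May 19, 2012 + 9 days = May 28, 2012.

May 28, 2012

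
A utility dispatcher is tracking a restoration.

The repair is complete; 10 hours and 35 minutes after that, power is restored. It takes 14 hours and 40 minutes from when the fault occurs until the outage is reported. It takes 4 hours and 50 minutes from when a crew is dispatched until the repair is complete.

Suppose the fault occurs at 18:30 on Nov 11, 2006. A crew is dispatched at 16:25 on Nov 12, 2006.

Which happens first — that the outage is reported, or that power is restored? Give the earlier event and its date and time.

The outage is reported — 09:10 on Nov 12, 2006

The fault occurs: 18:30 Nov 11, 2006.
The outage is reported: 18:30 Nov 11, 2006 + 14h40m = 09:10 Nov 12, 2006.
A crew is dispatched: 16:25 Nov 12, 2006.
The repair is complete: 16:25 Nov 12, 2006 + 4h50m = 21:15 Nov 12, 2006.
Power is restored: 21:15 Nov 12, 2006 + 10h35m = 07:50 Nov 13, 2006.
Comparing: the outage is reported at 09:10 Nov 12, 2006 vs power is restored at 07:50 Nov 13, 2006. Earlier: the outage is reported.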